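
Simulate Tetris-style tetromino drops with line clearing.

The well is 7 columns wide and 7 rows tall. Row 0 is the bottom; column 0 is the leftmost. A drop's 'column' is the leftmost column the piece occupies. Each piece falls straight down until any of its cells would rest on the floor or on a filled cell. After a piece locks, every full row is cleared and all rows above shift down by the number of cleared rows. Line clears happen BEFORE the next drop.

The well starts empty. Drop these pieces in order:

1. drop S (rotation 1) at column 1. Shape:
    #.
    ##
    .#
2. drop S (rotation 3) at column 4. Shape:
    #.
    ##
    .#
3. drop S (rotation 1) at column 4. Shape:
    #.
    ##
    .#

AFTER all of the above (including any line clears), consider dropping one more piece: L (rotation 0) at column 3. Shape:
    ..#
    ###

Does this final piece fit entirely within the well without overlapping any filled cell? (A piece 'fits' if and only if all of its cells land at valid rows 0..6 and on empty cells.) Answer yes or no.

Drop 1: S rot1 at col 1 lands with bottom-row=0; cleared 0 line(s) (total 0); column heights now [0 3 2 0 0 0 0], max=3
Drop 2: S rot3 at col 4 lands with bottom-row=0; cleared 0 line(s) (total 0); column heights now [0 3 2 0 3 2 0], max=3
Drop 3: S rot1 at col 4 lands with bottom-row=2; cleared 0 line(s) (total 0); column heights now [0 3 2 0 5 4 0], max=5
Test piece L rot0 at col 3 (width 3): heights before test = [0 3 2 0 5 4 0]; fits = True

Answer: yes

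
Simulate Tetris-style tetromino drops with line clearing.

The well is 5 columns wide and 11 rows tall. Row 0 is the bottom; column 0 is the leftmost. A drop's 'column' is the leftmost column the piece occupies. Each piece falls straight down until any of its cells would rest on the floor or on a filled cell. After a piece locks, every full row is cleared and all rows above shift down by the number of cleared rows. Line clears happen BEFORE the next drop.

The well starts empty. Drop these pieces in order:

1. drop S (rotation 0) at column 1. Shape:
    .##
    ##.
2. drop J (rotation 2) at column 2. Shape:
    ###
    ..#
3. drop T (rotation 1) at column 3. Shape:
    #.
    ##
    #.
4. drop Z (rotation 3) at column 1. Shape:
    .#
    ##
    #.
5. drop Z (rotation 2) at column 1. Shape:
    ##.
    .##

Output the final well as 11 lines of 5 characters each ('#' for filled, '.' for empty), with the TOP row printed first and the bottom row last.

Drop 1: S rot0 at col 1 lands with bottom-row=0; cleared 0 line(s) (total 0); column heights now [0 1 2 2 0], max=2
Drop 2: J rot2 at col 2 lands with bottom-row=1; cleared 0 line(s) (total 0); column heights now [0 1 3 3 3], max=3
Drop 3: T rot1 at col 3 lands with bottom-row=3; cleared 0 line(s) (total 0); column heights now [0 1 3 6 5], max=6
Drop 4: Z rot3 at col 1 lands with bottom-row=2; cleared 0 line(s) (total 0); column heights now [0 4 5 6 5], max=6
Drop 5: Z rot2 at col 1 lands with bottom-row=6; cleared 0 line(s) (total 0); column heights now [0 8 8 7 5], max=8

Answer: .....
.....
.....
.##..
..##.
...#.
..###
.###.
.####
..###
.##..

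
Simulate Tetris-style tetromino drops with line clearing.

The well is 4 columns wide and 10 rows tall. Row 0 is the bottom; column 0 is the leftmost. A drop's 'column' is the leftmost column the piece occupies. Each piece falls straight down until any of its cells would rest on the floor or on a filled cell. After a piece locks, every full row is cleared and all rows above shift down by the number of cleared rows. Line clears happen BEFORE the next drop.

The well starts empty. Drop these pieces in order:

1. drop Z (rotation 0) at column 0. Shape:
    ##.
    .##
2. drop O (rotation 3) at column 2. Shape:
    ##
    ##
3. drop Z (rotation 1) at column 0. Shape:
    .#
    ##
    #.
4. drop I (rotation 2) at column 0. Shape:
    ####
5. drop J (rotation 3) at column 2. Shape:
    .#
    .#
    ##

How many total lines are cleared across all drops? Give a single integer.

Answer: 3

Derivation:
Drop 1: Z rot0 at col 0 lands with bottom-row=0; cleared 0 line(s) (total 0); column heights now [2 2 1 0], max=2
Drop 2: O rot3 at col 2 lands with bottom-row=1; cleared 1 line(s) (total 1); column heights now [0 1 2 2], max=2
Drop 3: Z rot1 at col 0 lands with bottom-row=0; cleared 1 line(s) (total 2); column heights now [1 2 1 0], max=2
Drop 4: I rot2 at col 0 lands with bottom-row=2; cleared 1 line(s) (total 3); column heights now [1 2 1 0], max=2
Drop 5: J rot3 at col 2 lands with bottom-row=1; cleared 0 line(s) (total 3); column heights now [1 2 2 4], max=4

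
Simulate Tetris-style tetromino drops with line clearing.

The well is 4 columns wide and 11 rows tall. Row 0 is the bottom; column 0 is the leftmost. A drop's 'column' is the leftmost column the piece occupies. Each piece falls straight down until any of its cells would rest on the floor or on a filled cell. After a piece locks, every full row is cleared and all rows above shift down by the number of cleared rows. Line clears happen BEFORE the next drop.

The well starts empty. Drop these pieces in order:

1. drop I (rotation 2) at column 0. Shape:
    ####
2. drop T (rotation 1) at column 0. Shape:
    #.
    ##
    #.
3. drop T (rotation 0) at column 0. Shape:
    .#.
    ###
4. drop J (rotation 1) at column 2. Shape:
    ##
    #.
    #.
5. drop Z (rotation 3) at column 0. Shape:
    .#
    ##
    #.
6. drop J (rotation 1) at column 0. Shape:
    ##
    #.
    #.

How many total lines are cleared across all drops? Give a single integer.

Drop 1: I rot2 at col 0 lands with bottom-row=0; cleared 1 line(s) (total 1); column heights now [0 0 0 0], max=0
Drop 2: T rot1 at col 0 lands with bottom-row=0; cleared 0 line(s) (total 1); column heights now [3 2 0 0], max=3
Drop 3: T rot0 at col 0 lands with bottom-row=3; cleared 0 line(s) (total 1); column heights now [4 5 4 0], max=5
Drop 4: J rot1 at col 2 lands with bottom-row=4; cleared 0 line(s) (total 1); column heights now [4 5 7 7], max=7
Drop 5: Z rot3 at col 0 lands with bottom-row=4; cleared 0 line(s) (total 1); column heights now [6 7 7 7], max=7
Drop 6: J rot1 at col 0 lands with bottom-row=6; cleared 1 line(s) (total 2); column heights now [8 8 6 0], max=8

Answer: 2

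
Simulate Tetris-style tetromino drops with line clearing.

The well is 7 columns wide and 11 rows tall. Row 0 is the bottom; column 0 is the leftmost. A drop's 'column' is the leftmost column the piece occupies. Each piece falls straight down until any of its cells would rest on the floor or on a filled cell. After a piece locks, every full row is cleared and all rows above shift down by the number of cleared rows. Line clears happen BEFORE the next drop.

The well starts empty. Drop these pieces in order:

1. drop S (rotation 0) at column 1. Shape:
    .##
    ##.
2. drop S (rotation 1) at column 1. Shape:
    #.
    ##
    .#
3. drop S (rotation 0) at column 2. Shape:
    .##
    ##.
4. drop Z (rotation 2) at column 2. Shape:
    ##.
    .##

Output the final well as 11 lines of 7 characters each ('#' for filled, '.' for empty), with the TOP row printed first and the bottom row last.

Answer: .......
.......
.......
..##...
...##..
...##..
.###...
.##....
..#....
..##...
.##....

Derivation:
Drop 1: S rot0 at col 1 lands with bottom-row=0; cleared 0 line(s) (total 0); column heights now [0 1 2 2 0 0 0], max=2
Drop 2: S rot1 at col 1 lands with bottom-row=2; cleared 0 line(s) (total 0); column heights now [0 5 4 2 0 0 0], max=5
Drop 3: S rot0 at col 2 lands with bottom-row=4; cleared 0 line(s) (total 0); column heights now [0 5 5 6 6 0 0], max=6
Drop 4: Z rot2 at col 2 lands with bottom-row=6; cleared 0 line(s) (total 0); column heights now [0 5 8 8 7 0 0], max=8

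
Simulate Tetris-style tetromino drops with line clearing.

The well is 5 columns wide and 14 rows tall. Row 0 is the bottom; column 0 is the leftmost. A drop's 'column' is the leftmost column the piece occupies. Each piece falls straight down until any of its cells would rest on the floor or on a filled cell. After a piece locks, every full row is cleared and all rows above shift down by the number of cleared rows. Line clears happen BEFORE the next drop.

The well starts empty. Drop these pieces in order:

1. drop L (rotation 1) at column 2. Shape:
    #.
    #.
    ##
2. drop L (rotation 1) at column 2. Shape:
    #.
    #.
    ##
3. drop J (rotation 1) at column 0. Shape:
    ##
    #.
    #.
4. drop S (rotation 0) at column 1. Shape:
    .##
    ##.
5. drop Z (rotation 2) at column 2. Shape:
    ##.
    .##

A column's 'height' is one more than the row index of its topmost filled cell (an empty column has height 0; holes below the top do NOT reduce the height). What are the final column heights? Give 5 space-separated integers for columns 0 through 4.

Drop 1: L rot1 at col 2 lands with bottom-row=0; cleared 0 line(s) (total 0); column heights now [0 0 3 1 0], max=3
Drop 2: L rot1 at col 2 lands with bottom-row=3; cleared 0 line(s) (total 0); column heights now [0 0 6 4 0], max=6
Drop 3: J rot1 at col 0 lands with bottom-row=0; cleared 0 line(s) (total 0); column heights now [3 3 6 4 0], max=6
Drop 4: S rot0 at col 1 lands with bottom-row=6; cleared 0 line(s) (total 0); column heights now [3 7 8 8 0], max=8
Drop 5: Z rot2 at col 2 lands with bottom-row=8; cleared 0 line(s) (total 0); column heights now [3 7 10 10 9], max=10

Answer: 3 7 10 10 9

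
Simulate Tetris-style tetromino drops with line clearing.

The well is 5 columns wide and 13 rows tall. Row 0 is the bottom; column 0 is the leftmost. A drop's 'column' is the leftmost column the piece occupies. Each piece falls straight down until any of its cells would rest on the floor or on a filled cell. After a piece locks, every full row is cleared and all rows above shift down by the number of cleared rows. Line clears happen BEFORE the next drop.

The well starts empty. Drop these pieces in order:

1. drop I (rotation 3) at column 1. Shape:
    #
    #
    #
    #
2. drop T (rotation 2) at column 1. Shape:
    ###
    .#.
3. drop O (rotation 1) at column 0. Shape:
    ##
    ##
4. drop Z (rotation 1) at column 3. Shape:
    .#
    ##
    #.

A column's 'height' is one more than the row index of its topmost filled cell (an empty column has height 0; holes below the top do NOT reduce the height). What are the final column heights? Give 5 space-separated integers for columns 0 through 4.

Drop 1: I rot3 at col 1 lands with bottom-row=0; cleared 0 line(s) (total 0); column heights now [0 4 0 0 0], max=4
Drop 2: T rot2 at col 1 lands with bottom-row=3; cleared 0 line(s) (total 0); column heights now [0 5 5 5 0], max=5
Drop 3: O rot1 at col 0 lands with bottom-row=5; cleared 0 line(s) (total 0); column heights now [7 7 5 5 0], max=7
Drop 4: Z rot1 at col 3 lands with bottom-row=5; cleared 0 line(s) (total 0); column heights now [7 7 5 7 8], max=8

Answer: 7 7 5 7 8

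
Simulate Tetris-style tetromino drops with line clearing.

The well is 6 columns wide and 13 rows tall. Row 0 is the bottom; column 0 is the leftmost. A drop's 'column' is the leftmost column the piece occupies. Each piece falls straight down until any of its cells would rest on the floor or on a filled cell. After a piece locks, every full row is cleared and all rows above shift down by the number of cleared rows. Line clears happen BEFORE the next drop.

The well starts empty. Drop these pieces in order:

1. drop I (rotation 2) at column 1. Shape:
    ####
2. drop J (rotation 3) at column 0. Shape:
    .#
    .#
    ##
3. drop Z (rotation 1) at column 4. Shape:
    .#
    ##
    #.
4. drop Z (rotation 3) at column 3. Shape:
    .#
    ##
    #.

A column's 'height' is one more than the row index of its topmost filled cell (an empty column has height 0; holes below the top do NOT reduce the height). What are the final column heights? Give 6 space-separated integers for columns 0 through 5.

Answer: 2 4 1 4 5 4

Derivation:
Drop 1: I rot2 at col 1 lands with bottom-row=0; cleared 0 line(s) (total 0); column heights now [0 1 1 1 1 0], max=1
Drop 2: J rot3 at col 0 lands with bottom-row=1; cleared 0 line(s) (total 0); column heights now [2 4 1 1 1 0], max=4
Drop 3: Z rot1 at col 4 lands with bottom-row=1; cleared 0 line(s) (total 0); column heights now [2 4 1 1 3 4], max=4
Drop 4: Z rot3 at col 3 lands with bottom-row=2; cleared 0 line(s) (total 0); column heights now [2 4 1 4 5 4], max=5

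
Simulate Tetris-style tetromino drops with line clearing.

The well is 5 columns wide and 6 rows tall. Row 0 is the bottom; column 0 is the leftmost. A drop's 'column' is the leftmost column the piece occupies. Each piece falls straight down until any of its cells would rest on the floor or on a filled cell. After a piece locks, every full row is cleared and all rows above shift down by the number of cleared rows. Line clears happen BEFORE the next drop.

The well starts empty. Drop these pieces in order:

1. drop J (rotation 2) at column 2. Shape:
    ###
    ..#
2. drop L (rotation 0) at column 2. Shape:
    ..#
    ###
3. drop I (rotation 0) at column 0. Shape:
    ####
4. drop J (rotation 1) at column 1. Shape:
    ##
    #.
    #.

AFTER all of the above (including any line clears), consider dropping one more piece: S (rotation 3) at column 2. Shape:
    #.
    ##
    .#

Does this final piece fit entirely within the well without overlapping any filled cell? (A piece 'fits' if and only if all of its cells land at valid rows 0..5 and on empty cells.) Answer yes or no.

Answer: yes

Derivation:
Drop 1: J rot2 at col 2 lands with bottom-row=0; cleared 0 line(s) (total 0); column heights now [0 0 2 2 2], max=2
Drop 2: L rot0 at col 2 lands with bottom-row=2; cleared 0 line(s) (total 0); column heights now [0 0 3 3 4], max=4
Drop 3: I rot0 at col 0 lands with bottom-row=3; cleared 1 line(s) (total 1); column heights now [0 0 3 3 3], max=3
Drop 4: J rot1 at col 1 lands with bottom-row=1; cleared 0 line(s) (total 1); column heights now [0 4 4 3 3], max=4
Test piece S rot3 at col 2 (width 2): heights before test = [0 4 4 3 3]; fits = True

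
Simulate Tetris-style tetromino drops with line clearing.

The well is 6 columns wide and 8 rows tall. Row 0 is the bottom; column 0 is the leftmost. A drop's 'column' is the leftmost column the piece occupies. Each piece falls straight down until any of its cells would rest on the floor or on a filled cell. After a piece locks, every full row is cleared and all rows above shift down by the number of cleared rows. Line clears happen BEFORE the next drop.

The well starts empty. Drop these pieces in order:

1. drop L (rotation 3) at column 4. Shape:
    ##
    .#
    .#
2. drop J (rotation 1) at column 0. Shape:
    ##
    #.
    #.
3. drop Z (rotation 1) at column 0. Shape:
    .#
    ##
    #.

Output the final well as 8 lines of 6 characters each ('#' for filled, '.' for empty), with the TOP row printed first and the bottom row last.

Drop 1: L rot3 at col 4 lands with bottom-row=0; cleared 0 line(s) (total 0); column heights now [0 0 0 0 3 3], max=3
Drop 2: J rot1 at col 0 lands with bottom-row=0; cleared 0 line(s) (total 0); column heights now [3 3 0 0 3 3], max=3
Drop 3: Z rot1 at col 0 lands with bottom-row=3; cleared 0 line(s) (total 0); column heights now [5 6 0 0 3 3], max=6

Answer: ......
......
.#....
##....
#.....
##..##
#....#
#....#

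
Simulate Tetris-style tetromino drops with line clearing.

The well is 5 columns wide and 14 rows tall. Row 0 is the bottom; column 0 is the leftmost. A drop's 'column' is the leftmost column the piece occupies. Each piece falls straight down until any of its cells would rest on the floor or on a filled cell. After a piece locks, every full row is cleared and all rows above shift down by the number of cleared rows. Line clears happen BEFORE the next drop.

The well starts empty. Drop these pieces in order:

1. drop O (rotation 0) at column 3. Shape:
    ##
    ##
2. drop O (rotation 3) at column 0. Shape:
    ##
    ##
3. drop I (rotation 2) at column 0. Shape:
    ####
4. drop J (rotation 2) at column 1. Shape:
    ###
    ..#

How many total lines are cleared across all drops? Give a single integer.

Drop 1: O rot0 at col 3 lands with bottom-row=0; cleared 0 line(s) (total 0); column heights now [0 0 0 2 2], max=2
Drop 2: O rot3 at col 0 lands with bottom-row=0; cleared 0 line(s) (total 0); column heights now [2 2 0 2 2], max=2
Drop 3: I rot2 at col 0 lands with bottom-row=2; cleared 0 line(s) (total 0); column heights now [3 3 3 3 2], max=3
Drop 4: J rot2 at col 1 lands with bottom-row=3; cleared 0 line(s) (total 0); column heights now [3 5 5 5 2], max=5

Answer: 0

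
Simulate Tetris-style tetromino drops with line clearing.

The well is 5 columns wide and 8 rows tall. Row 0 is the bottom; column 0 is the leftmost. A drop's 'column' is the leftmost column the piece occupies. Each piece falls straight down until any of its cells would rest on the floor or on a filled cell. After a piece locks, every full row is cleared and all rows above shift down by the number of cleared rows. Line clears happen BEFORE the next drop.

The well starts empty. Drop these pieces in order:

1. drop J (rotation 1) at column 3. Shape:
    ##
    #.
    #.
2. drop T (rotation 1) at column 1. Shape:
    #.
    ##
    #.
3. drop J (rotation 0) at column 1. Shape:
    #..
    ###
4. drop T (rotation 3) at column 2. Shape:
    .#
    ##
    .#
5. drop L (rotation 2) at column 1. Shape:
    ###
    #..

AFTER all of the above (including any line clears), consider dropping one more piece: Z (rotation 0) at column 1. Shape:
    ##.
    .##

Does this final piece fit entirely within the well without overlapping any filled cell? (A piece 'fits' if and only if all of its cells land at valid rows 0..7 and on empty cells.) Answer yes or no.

Answer: no

Derivation:
Drop 1: J rot1 at col 3 lands with bottom-row=0; cleared 0 line(s) (total 0); column heights now [0 0 0 3 3], max=3
Drop 2: T rot1 at col 1 lands with bottom-row=0; cleared 0 line(s) (total 0); column heights now [0 3 2 3 3], max=3
Drop 3: J rot0 at col 1 lands with bottom-row=3; cleared 0 line(s) (total 0); column heights now [0 5 4 4 3], max=5
Drop 4: T rot3 at col 2 lands with bottom-row=4; cleared 0 line(s) (total 0); column heights now [0 5 6 7 3], max=7
Drop 5: L rot2 at col 1 lands with bottom-row=6; cleared 0 line(s) (total 0); column heights now [0 8 8 8 3], max=8
Test piece Z rot0 at col 1 (width 3): heights before test = [0 8 8 8 3]; fits = False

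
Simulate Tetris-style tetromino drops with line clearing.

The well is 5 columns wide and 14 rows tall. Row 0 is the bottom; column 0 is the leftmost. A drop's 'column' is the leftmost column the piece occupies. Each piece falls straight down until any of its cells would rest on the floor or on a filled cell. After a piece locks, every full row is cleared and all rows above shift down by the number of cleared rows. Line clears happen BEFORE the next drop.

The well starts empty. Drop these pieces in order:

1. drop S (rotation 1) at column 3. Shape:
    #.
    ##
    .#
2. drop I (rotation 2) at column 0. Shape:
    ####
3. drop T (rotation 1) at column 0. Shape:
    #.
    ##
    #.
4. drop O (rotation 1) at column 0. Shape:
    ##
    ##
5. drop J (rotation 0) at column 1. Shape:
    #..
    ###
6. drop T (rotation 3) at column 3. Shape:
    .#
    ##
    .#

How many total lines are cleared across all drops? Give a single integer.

Answer: 0

Derivation:
Drop 1: S rot1 at col 3 lands with bottom-row=0; cleared 0 line(s) (total 0); column heights now [0 0 0 3 2], max=3
Drop 2: I rot2 at col 0 lands with bottom-row=3; cleared 0 line(s) (total 0); column heights now [4 4 4 4 2], max=4
Drop 3: T rot1 at col 0 lands with bottom-row=4; cleared 0 line(s) (total 0); column heights now [7 6 4 4 2], max=7
Drop 4: O rot1 at col 0 lands with bottom-row=7; cleared 0 line(s) (total 0); column heights now [9 9 4 4 2], max=9
Drop 5: J rot0 at col 1 lands with bottom-row=9; cleared 0 line(s) (total 0); column heights now [9 11 10 10 2], max=11
Drop 6: T rot3 at col 3 lands with bottom-row=9; cleared 0 line(s) (total 0); column heights now [9 11 10 11 12], max=12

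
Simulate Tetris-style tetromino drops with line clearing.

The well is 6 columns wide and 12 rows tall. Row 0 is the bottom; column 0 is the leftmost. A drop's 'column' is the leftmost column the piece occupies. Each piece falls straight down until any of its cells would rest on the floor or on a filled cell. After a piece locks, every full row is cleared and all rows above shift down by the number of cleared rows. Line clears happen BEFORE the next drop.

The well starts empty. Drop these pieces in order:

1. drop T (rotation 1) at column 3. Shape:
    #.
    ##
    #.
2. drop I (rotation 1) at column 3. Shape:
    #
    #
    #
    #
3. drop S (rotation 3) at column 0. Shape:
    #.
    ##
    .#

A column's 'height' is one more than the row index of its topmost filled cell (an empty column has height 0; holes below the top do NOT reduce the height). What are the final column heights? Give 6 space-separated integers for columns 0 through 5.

Answer: 3 2 0 7 2 0

Derivation:
Drop 1: T rot1 at col 3 lands with bottom-row=0; cleared 0 line(s) (total 0); column heights now [0 0 0 3 2 0], max=3
Drop 2: I rot1 at col 3 lands with bottom-row=3; cleared 0 line(s) (total 0); column heights now [0 0 0 7 2 0], max=7
Drop 3: S rot3 at col 0 lands with bottom-row=0; cleared 0 line(s) (total 0); column heights now [3 2 0 7 2 0], max=7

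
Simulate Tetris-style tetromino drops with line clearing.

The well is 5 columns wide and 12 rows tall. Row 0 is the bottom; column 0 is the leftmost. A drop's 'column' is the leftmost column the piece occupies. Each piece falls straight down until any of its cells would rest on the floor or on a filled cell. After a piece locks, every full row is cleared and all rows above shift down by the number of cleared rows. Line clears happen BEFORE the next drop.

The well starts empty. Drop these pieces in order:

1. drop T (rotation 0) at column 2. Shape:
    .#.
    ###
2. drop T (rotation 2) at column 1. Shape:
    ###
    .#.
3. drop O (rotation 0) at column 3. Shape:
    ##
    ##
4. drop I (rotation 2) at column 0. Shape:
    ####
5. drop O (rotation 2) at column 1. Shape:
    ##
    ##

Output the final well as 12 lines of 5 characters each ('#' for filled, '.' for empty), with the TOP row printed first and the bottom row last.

Answer: .....
.....
.....
.....
.##..
.##..
####.
...##
...##
.###.
..##.
..###

Derivation:
Drop 1: T rot0 at col 2 lands with bottom-row=0; cleared 0 line(s) (total 0); column heights now [0 0 1 2 1], max=2
Drop 2: T rot2 at col 1 lands with bottom-row=1; cleared 0 line(s) (total 0); column heights now [0 3 3 3 1], max=3
Drop 3: O rot0 at col 3 lands with bottom-row=3; cleared 0 line(s) (total 0); column heights now [0 3 3 5 5], max=5
Drop 4: I rot2 at col 0 lands with bottom-row=5; cleared 0 line(s) (total 0); column heights now [6 6 6 6 5], max=6
Drop 5: O rot2 at col 1 lands with bottom-row=6; cleared 0 line(s) (total 0); column heights now [6 8 8 6 5], max=8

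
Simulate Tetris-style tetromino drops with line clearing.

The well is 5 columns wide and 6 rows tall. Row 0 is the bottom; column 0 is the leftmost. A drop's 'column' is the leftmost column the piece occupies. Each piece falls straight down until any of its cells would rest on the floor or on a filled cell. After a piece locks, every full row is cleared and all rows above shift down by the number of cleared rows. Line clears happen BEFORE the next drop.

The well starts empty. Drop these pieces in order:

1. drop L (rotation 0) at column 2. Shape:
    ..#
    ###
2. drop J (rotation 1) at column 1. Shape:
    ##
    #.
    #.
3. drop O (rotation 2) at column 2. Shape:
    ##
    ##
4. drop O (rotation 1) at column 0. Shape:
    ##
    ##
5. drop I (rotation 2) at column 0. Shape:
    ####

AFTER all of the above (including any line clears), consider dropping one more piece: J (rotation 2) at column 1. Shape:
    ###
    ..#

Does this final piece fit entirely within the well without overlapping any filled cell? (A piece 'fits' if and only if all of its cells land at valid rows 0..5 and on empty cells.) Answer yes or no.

Answer: no

Derivation:
Drop 1: L rot0 at col 2 lands with bottom-row=0; cleared 0 line(s) (total 0); column heights now [0 0 1 1 2], max=2
Drop 2: J rot1 at col 1 lands with bottom-row=0; cleared 0 line(s) (total 0); column heights now [0 3 3 1 2], max=3
Drop 3: O rot2 at col 2 lands with bottom-row=3; cleared 0 line(s) (total 0); column heights now [0 3 5 5 2], max=5
Drop 4: O rot1 at col 0 lands with bottom-row=3; cleared 0 line(s) (total 0); column heights now [5 5 5 5 2], max=5
Drop 5: I rot2 at col 0 lands with bottom-row=5; cleared 0 line(s) (total 0); column heights now [6 6 6 6 2], max=6
Test piece J rot2 at col 1 (width 3): heights before test = [6 6 6 6 2]; fits = False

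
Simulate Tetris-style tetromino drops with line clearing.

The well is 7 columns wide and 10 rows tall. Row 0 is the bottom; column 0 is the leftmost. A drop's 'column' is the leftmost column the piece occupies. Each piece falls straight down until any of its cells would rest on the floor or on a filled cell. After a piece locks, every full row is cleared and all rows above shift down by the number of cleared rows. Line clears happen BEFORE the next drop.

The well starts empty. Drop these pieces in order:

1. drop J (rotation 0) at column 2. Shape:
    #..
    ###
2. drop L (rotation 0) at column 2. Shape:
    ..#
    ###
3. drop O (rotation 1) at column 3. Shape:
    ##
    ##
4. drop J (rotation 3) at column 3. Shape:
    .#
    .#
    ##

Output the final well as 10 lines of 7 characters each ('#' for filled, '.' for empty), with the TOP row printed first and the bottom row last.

Drop 1: J rot0 at col 2 lands with bottom-row=0; cleared 0 line(s) (total 0); column heights now [0 0 2 1 1 0 0], max=2
Drop 2: L rot0 at col 2 lands with bottom-row=2; cleared 0 line(s) (total 0); column heights now [0 0 3 3 4 0 0], max=4
Drop 3: O rot1 at col 3 lands with bottom-row=4; cleared 0 line(s) (total 0); column heights now [0 0 3 6 6 0 0], max=6
Drop 4: J rot3 at col 3 lands with bottom-row=6; cleared 0 line(s) (total 0); column heights now [0 0 3 7 9 0 0], max=9

Answer: .......
....#..
....#..
...##..
...##..
...##..
....#..
..###..
..#....
..###..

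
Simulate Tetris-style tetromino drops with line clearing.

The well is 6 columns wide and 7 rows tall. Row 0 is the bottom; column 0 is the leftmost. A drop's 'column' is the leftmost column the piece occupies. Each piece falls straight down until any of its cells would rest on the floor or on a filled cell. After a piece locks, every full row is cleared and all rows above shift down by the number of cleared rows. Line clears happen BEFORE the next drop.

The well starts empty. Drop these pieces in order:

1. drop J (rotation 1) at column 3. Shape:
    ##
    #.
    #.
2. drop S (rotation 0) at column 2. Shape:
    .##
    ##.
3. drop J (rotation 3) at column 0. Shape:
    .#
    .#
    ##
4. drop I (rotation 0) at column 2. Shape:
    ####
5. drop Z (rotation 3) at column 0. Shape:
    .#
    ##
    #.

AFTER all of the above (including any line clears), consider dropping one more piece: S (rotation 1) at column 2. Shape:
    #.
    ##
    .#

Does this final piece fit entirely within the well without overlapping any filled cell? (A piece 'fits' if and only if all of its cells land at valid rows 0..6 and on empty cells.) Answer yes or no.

Answer: no

Derivation:
Drop 1: J rot1 at col 3 lands with bottom-row=0; cleared 0 line(s) (total 0); column heights now [0 0 0 3 3 0], max=3
Drop 2: S rot0 at col 2 lands with bottom-row=3; cleared 0 line(s) (total 0); column heights now [0 0 4 5 5 0], max=5
Drop 3: J rot3 at col 0 lands with bottom-row=0; cleared 0 line(s) (total 0); column heights now [1 3 4 5 5 0], max=5
Drop 4: I rot0 at col 2 lands with bottom-row=5; cleared 0 line(s) (total 0); column heights now [1 3 6 6 6 6], max=6
Drop 5: Z rot3 at col 0 lands with bottom-row=2; cleared 0 line(s) (total 0); column heights now [4 5 6 6 6 6], max=6
Test piece S rot1 at col 2 (width 2): heights before test = [4 5 6 6 6 6]; fits = False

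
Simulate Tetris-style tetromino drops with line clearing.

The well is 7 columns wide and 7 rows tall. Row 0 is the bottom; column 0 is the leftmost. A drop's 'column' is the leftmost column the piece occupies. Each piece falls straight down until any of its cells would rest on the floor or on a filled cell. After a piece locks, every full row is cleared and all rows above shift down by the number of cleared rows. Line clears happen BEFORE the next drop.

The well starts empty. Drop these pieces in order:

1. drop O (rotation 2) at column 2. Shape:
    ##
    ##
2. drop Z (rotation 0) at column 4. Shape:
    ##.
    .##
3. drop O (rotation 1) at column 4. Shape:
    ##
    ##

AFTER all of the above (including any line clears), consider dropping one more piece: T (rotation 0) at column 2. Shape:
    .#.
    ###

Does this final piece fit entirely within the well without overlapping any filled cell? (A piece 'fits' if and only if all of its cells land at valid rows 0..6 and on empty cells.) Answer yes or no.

Drop 1: O rot2 at col 2 lands with bottom-row=0; cleared 0 line(s) (total 0); column heights now [0 0 2 2 0 0 0], max=2
Drop 2: Z rot0 at col 4 lands with bottom-row=0; cleared 0 line(s) (total 0); column heights now [0 0 2 2 2 2 1], max=2
Drop 3: O rot1 at col 4 lands with bottom-row=2; cleared 0 line(s) (total 0); column heights now [0 0 2 2 4 4 1], max=4
Test piece T rot0 at col 2 (width 3): heights before test = [0 0 2 2 4 4 1]; fits = True

Answer: yes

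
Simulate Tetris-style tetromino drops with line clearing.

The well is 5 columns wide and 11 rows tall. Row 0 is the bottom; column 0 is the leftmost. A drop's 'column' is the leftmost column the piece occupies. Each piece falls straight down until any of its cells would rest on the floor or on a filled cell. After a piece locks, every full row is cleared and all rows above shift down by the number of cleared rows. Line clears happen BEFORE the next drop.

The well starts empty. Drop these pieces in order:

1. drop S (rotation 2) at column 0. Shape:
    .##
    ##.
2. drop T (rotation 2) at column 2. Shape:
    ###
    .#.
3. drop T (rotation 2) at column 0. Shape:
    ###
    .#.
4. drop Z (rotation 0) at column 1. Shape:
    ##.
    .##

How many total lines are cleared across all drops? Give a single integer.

Drop 1: S rot2 at col 0 lands with bottom-row=0; cleared 0 line(s) (total 0); column heights now [1 2 2 0 0], max=2
Drop 2: T rot2 at col 2 lands with bottom-row=1; cleared 0 line(s) (total 0); column heights now [1 2 3 3 3], max=3
Drop 3: T rot2 at col 0 lands with bottom-row=2; cleared 0 line(s) (total 0); column heights now [4 4 4 3 3], max=4
Drop 4: Z rot0 at col 1 lands with bottom-row=4; cleared 0 line(s) (total 0); column heights now [4 6 6 5 3], max=6

Answer: 0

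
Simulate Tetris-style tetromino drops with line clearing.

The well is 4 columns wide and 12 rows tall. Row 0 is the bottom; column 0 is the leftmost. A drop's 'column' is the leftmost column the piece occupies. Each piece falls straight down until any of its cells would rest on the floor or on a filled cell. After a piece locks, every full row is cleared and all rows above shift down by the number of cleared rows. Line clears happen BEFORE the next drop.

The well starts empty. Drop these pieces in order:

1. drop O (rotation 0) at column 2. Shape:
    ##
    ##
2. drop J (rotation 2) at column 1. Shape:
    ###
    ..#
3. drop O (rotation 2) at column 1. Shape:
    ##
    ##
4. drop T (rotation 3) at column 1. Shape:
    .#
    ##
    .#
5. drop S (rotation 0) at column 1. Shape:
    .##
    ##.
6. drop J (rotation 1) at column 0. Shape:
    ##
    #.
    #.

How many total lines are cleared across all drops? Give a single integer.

Drop 1: O rot0 at col 2 lands with bottom-row=0; cleared 0 line(s) (total 0); column heights now [0 0 2 2], max=2
Drop 2: J rot2 at col 1 lands with bottom-row=2; cleared 0 line(s) (total 0); column heights now [0 4 4 4], max=4
Drop 3: O rot2 at col 1 lands with bottom-row=4; cleared 0 line(s) (total 0); column heights now [0 6 6 4], max=6
Drop 4: T rot3 at col 1 lands with bottom-row=6; cleared 0 line(s) (total 0); column heights now [0 8 9 4], max=9
Drop 5: S rot0 at col 1 lands with bottom-row=9; cleared 0 line(s) (total 0); column heights now [0 10 11 11], max=11
Drop 6: J rot1 at col 0 lands with bottom-row=8; cleared 1 line(s) (total 1); column heights now [10 10 10 4], max=10

Answer: 1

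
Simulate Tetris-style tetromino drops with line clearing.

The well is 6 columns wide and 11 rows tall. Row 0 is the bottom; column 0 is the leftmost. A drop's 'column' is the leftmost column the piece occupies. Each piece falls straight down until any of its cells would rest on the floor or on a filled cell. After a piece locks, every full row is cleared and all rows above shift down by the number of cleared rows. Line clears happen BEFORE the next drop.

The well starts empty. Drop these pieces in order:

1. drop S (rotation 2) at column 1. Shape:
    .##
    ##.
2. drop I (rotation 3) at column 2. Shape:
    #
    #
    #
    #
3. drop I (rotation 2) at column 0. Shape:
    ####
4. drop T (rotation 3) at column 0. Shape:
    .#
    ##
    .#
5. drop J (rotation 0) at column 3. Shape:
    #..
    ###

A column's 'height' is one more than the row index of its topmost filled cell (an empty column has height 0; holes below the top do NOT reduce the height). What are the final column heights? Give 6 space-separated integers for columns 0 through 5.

Drop 1: S rot2 at col 1 lands with bottom-row=0; cleared 0 line(s) (total 0); column heights now [0 1 2 2 0 0], max=2
Drop 2: I rot3 at col 2 lands with bottom-row=2; cleared 0 line(s) (total 0); column heights now [0 1 6 2 0 0], max=6
Drop 3: I rot2 at col 0 lands with bottom-row=6; cleared 0 line(s) (total 0); column heights now [7 7 7 7 0 0], max=7
Drop 4: T rot3 at col 0 lands with bottom-row=7; cleared 0 line(s) (total 0); column heights now [9 10 7 7 0 0], max=10
Drop 5: J rot0 at col 3 lands with bottom-row=7; cleared 0 line(s) (total 0); column heights now [9 10 7 9 8 8], max=10

Answer: 9 10 7 9 8 8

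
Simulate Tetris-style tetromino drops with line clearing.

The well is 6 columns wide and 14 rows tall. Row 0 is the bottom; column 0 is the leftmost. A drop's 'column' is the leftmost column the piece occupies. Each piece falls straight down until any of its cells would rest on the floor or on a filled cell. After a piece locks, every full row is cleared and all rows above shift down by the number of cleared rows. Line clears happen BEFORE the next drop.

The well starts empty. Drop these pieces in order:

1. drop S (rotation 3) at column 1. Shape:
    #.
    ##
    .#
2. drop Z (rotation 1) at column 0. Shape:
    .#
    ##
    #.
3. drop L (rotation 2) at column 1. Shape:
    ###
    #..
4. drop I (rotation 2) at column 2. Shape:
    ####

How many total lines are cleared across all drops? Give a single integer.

Answer: 0

Derivation:
Drop 1: S rot3 at col 1 lands with bottom-row=0; cleared 0 line(s) (total 0); column heights now [0 3 2 0 0 0], max=3
Drop 2: Z rot1 at col 0 lands with bottom-row=2; cleared 0 line(s) (total 0); column heights now [4 5 2 0 0 0], max=5
Drop 3: L rot2 at col 1 lands with bottom-row=5; cleared 0 line(s) (total 0); column heights now [4 7 7 7 0 0], max=7
Drop 4: I rot2 at col 2 lands with bottom-row=7; cleared 0 line(s) (total 0); column heights now [4 7 8 8 8 8], max=8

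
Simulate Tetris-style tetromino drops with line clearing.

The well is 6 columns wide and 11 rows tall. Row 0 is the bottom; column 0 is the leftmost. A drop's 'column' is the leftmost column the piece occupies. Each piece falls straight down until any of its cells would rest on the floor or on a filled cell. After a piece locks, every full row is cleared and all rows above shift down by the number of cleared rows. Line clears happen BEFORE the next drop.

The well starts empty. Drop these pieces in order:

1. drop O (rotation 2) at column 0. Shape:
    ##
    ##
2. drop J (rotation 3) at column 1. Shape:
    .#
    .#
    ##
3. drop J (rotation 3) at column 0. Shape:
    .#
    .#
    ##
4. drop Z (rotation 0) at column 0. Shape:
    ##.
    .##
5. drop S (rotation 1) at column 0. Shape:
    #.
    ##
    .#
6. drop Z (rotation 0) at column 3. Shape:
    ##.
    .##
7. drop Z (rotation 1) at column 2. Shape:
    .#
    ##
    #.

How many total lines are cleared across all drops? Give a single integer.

Drop 1: O rot2 at col 0 lands with bottom-row=0; cleared 0 line(s) (total 0); column heights now [2 2 0 0 0 0], max=2
Drop 2: J rot3 at col 1 lands with bottom-row=2; cleared 0 line(s) (total 0); column heights now [2 3 5 0 0 0], max=5
Drop 3: J rot3 at col 0 lands with bottom-row=3; cleared 0 line(s) (total 0); column heights now [4 6 5 0 0 0], max=6
Drop 4: Z rot0 at col 0 lands with bottom-row=6; cleared 0 line(s) (total 0); column heights now [8 8 7 0 0 0], max=8
Drop 5: S rot1 at col 0 lands with bottom-row=8; cleared 0 line(s) (total 0); column heights now [11 10 7 0 0 0], max=11
Drop 6: Z rot0 at col 3 lands with bottom-row=0; cleared 0 line(s) (total 0); column heights now [11 10 7 2 2 1], max=11
Drop 7: Z rot1 at col 2 lands with bottom-row=7; cleared 0 line(s) (total 0); column heights now [11 10 9 10 2 1], max=11

Answer: 0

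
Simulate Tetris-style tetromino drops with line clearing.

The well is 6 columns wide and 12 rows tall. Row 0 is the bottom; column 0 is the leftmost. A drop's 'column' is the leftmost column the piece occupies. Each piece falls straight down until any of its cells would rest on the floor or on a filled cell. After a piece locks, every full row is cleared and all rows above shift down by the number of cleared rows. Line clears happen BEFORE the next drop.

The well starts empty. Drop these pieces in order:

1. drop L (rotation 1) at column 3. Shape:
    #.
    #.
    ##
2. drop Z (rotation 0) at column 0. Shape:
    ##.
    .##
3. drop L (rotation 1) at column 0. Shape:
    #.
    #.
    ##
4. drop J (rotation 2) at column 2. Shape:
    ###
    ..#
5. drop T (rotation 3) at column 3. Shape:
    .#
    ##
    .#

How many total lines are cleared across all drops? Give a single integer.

Answer: 0

Derivation:
Drop 1: L rot1 at col 3 lands with bottom-row=0; cleared 0 line(s) (total 0); column heights now [0 0 0 3 1 0], max=3
Drop 2: Z rot0 at col 0 lands with bottom-row=0; cleared 0 line(s) (total 0); column heights now [2 2 1 3 1 0], max=3
Drop 3: L rot1 at col 0 lands with bottom-row=2; cleared 0 line(s) (total 0); column heights now [5 3 1 3 1 0], max=5
Drop 4: J rot2 at col 2 lands with bottom-row=2; cleared 0 line(s) (total 0); column heights now [5 3 4 4 4 0], max=5
Drop 5: T rot3 at col 3 lands with bottom-row=4; cleared 0 line(s) (total 0); column heights now [5 3 4 6 7 0], max=7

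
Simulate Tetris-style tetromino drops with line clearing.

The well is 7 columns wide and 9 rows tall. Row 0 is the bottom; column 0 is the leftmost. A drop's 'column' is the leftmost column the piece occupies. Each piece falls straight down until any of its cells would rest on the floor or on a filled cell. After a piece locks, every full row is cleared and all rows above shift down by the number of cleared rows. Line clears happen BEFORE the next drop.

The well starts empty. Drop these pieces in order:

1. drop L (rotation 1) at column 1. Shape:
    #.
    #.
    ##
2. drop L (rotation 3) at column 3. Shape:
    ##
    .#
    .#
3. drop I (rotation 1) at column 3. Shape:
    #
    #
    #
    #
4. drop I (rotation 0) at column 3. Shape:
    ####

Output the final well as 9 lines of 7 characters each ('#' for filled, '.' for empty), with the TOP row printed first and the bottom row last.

Answer: .......
...####
...#...
...#...
...#...
...#...
.#.##..
.#..#..
.##.#..

Derivation:
Drop 1: L rot1 at col 1 lands with bottom-row=0; cleared 0 line(s) (total 0); column heights now [0 3 1 0 0 0 0], max=3
Drop 2: L rot3 at col 3 lands with bottom-row=0; cleared 0 line(s) (total 0); column heights now [0 3 1 3 3 0 0], max=3
Drop 3: I rot1 at col 3 lands with bottom-row=3; cleared 0 line(s) (total 0); column heights now [0 3 1 7 3 0 0], max=7
Drop 4: I rot0 at col 3 lands with bottom-row=7; cleared 0 line(s) (total 0); column heights now [0 3 1 8 8 8 8], max=8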